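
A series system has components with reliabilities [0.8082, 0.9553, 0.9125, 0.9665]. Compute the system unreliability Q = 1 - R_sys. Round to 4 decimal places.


Components: [0.8082, 0.9553, 0.9125, 0.9665]
After component 1: product = 0.8082
After component 2: product = 0.7721
After component 3: product = 0.7045
After component 4: product = 0.6809
R_sys = 0.6809
Q = 1 - 0.6809 = 0.3191

0.3191


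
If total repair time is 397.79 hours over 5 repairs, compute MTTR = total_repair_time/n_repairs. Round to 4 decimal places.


total_repair_time = 397.79
n_repairs = 5
MTTR = 397.79 / 5
MTTR = 79.558

79.558


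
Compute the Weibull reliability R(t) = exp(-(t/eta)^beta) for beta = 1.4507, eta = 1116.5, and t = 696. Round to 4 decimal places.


beta = 1.4507, eta = 1116.5, t = 696
t/eta = 696 / 1116.5 = 0.6234
(t/eta)^beta = 0.6234^1.4507 = 0.5038
R(t) = exp(-0.5038)
R(t) = 0.6042

0.6042


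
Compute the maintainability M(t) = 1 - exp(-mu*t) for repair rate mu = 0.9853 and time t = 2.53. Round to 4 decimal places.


mu = 0.9853, t = 2.53
mu * t = 0.9853 * 2.53 = 2.4928
exp(-2.4928) = 0.0827
M(t) = 1 - 0.0827
M(t) = 0.9173

0.9173


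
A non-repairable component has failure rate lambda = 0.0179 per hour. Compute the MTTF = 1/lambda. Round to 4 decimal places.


lambda = 0.0179
MTTF = 1 / 0.0179
MTTF = 55.8659

55.8659


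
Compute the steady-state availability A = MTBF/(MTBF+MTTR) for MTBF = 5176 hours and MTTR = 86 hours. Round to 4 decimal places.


MTBF = 5176
MTTR = 86
MTBF + MTTR = 5262
A = 5176 / 5262
A = 0.9837

0.9837


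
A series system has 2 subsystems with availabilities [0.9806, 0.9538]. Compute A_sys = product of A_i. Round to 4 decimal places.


Subsystems: [0.9806, 0.9538]
After subsystem 1 (A=0.9806): product = 0.9806
After subsystem 2 (A=0.9538): product = 0.9353
A_sys = 0.9353

0.9353


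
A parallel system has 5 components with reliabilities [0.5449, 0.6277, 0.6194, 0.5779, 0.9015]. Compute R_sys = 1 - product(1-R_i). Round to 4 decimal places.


Components: [0.5449, 0.6277, 0.6194, 0.5779, 0.9015]
(1 - 0.5449) = 0.4551, running product = 0.4551
(1 - 0.6277) = 0.3723, running product = 0.1694
(1 - 0.6194) = 0.3806, running product = 0.0645
(1 - 0.5779) = 0.4221, running product = 0.0272
(1 - 0.9015) = 0.0985, running product = 0.0027
Product of (1-R_i) = 0.0027
R_sys = 1 - 0.0027 = 0.9973

0.9973


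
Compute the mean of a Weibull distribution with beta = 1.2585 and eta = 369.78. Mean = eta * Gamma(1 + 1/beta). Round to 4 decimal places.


beta = 1.2585, eta = 369.78
1/beta = 0.7946
1 + 1/beta = 1.7946
Gamma(1.7946) = 0.93
Mean = 369.78 * 0.93
Mean = 343.8809

343.8809


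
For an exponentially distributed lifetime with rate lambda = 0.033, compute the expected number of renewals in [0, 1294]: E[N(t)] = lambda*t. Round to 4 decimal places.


lambda = 0.033
t = 1294
E[N(t)] = lambda * t
E[N(t)] = 0.033 * 1294
E[N(t)] = 42.702

42.702


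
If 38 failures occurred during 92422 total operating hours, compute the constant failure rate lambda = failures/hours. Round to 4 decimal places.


failures = 38
total_hours = 92422
lambda = 38 / 92422
lambda = 0.0004

0.0004


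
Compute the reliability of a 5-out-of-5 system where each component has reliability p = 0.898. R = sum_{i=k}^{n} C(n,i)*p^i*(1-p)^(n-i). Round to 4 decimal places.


k = 5, n = 5, p = 0.898
i=5: C(5,5)=1 * 0.898^5 * 0.102^0 = 0.584
R = sum of terms = 0.584

0.584


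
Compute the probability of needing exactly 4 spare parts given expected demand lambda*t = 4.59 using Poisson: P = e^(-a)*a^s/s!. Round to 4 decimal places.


a = 4.59, s = 4
e^(-a) = e^(-4.59) = 0.0102
a^s = 4.59^4 = 443.8648
s! = 24
P = 0.0102 * 443.8648 / 24
P = 0.1878

0.1878


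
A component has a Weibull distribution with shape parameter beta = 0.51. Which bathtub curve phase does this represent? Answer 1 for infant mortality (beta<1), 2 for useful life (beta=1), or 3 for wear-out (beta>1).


beta = 0.51
Compare beta to 1:
beta < 1 => infant mortality (phase 1)
beta = 1 => useful life (phase 2)
beta > 1 => wear-out (phase 3)
Since beta = 0.51, this is infant mortality (decreasing failure rate)
Phase = 1

1


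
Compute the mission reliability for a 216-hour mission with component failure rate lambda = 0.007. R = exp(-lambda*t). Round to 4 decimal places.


lambda = 0.007
mission_time = 216
lambda * t = 0.007 * 216 = 1.512
R = exp(-1.512)
R = 0.2205

0.2205


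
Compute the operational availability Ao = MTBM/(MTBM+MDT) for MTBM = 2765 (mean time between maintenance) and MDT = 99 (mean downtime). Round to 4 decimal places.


MTBM = 2765
MDT = 99
MTBM + MDT = 2864
Ao = 2765 / 2864
Ao = 0.9654

0.9654


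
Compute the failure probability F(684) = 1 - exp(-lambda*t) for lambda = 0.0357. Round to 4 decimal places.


lambda = 0.0357, t = 684
lambda * t = 24.4188
exp(-24.4188) = 0.0
F(t) = 1 - 0.0
F(t) = 1.0

1.0


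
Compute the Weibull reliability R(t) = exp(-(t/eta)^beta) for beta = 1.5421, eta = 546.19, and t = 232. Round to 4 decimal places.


beta = 1.5421, eta = 546.19, t = 232
t/eta = 232 / 546.19 = 0.4248
(t/eta)^beta = 0.4248^1.5421 = 0.267
R(t) = exp(-0.267)
R(t) = 0.7656

0.7656


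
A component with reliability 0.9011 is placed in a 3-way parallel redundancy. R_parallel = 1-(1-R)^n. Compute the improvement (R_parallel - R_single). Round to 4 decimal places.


R_single = 0.9011, n = 3
1 - R_single = 0.0989
(1 - R_single)^n = 0.0989^3 = 0.001
R_parallel = 1 - 0.001 = 0.999
Improvement = 0.999 - 0.9011
Improvement = 0.0979

0.0979


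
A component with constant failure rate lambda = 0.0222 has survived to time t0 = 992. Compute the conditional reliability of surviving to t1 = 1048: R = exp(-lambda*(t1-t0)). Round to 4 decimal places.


lambda = 0.0222
t0 = 992, t1 = 1048
t1 - t0 = 56
lambda * (t1-t0) = 0.0222 * 56 = 1.2432
R = exp(-1.2432)
R = 0.2885

0.2885


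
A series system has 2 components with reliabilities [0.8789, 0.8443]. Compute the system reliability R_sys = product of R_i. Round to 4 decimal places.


Components: [0.8789, 0.8443]
After component 1 (R=0.8789): product = 0.8789
After component 2 (R=0.8443): product = 0.7421
R_sys = 0.7421

0.7421


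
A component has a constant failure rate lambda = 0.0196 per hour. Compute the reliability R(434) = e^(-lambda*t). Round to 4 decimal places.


lambda = 0.0196
t = 434
lambda * t = 8.5064
R(t) = e^(-8.5064)
R(t) = 0.0002

0.0002


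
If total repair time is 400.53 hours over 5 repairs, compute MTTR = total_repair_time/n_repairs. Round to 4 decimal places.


total_repair_time = 400.53
n_repairs = 5
MTTR = 400.53 / 5
MTTR = 80.106

80.106


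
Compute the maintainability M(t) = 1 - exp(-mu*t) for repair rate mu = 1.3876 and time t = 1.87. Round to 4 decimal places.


mu = 1.3876, t = 1.87
mu * t = 1.3876 * 1.87 = 2.5948
exp(-2.5948) = 0.0747
M(t) = 1 - 0.0747
M(t) = 0.9253

0.9253


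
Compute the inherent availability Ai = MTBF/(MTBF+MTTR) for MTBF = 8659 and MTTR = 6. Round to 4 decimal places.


MTBF = 8659
MTTR = 6
MTBF + MTTR = 8665
Ai = 8659 / 8665
Ai = 0.9993

0.9993


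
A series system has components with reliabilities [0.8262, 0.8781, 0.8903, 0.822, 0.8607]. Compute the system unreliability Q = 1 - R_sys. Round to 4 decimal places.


Components: [0.8262, 0.8781, 0.8903, 0.822, 0.8607]
After component 1: product = 0.8262
After component 2: product = 0.7255
After component 3: product = 0.6459
After component 4: product = 0.5309
After component 5: product = 0.457
R_sys = 0.457
Q = 1 - 0.457 = 0.543

0.543


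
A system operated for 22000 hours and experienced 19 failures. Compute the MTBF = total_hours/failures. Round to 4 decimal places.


total_hours = 22000
failures = 19
MTBF = 22000 / 19
MTBF = 1157.8947

1157.8947


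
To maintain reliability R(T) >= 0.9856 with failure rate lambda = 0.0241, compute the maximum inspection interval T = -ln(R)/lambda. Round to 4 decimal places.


R_target = 0.9856
lambda = 0.0241
-ln(0.9856) = 0.0145
T = 0.0145 / 0.0241
T = 0.6019

0.6019


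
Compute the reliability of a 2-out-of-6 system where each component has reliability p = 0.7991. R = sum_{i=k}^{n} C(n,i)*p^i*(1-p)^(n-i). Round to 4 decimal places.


k = 2, n = 6, p = 0.7991
i=2: C(6,2)=15 * 0.7991^2 * 0.2009^4 = 0.0156
i=3: C(6,3)=20 * 0.7991^3 * 0.2009^3 = 0.0828
i=4: C(6,4)=15 * 0.7991^4 * 0.2009^2 = 0.2469
i=5: C(6,5)=6 * 0.7991^5 * 0.2009^1 = 0.3928
i=6: C(6,6)=1 * 0.7991^6 * 0.2009^0 = 0.2604
R = sum of terms = 0.9984

0.9984


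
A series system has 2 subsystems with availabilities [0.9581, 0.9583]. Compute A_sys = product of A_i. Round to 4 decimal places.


Subsystems: [0.9581, 0.9583]
After subsystem 1 (A=0.9581): product = 0.9581
After subsystem 2 (A=0.9583): product = 0.9181
A_sys = 0.9181

0.9181


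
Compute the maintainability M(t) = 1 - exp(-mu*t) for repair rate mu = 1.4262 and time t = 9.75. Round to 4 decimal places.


mu = 1.4262, t = 9.75
mu * t = 1.4262 * 9.75 = 13.9054
exp(-13.9054) = 0.0
M(t) = 1 - 0.0
M(t) = 1.0

1.0


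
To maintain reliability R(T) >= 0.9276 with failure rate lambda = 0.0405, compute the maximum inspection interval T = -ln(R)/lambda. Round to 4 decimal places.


R_target = 0.9276
lambda = 0.0405
-ln(0.9276) = 0.0752
T = 0.0752 / 0.0405
T = 1.8557

1.8557


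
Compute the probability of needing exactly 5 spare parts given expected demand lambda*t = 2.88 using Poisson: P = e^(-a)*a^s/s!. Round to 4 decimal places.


a = 2.88, s = 5
e^(-a) = e^(-2.88) = 0.0561
a^s = 2.88^5 = 198.1356
s! = 120
P = 0.0561 * 198.1356 / 120
P = 0.0927

0.0927


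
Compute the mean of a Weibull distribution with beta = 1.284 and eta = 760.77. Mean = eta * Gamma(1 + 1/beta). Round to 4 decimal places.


beta = 1.284, eta = 760.77
1/beta = 0.7788
1 + 1/beta = 1.7788
Gamma(1.7788) = 0.9259
Mean = 760.77 * 0.9259
Mean = 704.421

704.421


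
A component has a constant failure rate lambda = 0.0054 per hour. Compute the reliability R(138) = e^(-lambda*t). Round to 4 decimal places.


lambda = 0.0054
t = 138
lambda * t = 0.7452
R(t) = e^(-0.7452)
R(t) = 0.4746

0.4746


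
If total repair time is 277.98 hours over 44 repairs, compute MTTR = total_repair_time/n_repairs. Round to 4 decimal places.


total_repair_time = 277.98
n_repairs = 44
MTTR = 277.98 / 44
MTTR = 6.3177

6.3177


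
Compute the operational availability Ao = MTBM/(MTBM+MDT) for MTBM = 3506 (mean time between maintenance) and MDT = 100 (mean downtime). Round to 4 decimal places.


MTBM = 3506
MDT = 100
MTBM + MDT = 3606
Ao = 3506 / 3606
Ao = 0.9723

0.9723


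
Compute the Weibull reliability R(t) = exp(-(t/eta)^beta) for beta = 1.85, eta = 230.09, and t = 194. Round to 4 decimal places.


beta = 1.85, eta = 230.09, t = 194
t/eta = 194 / 230.09 = 0.8431
(t/eta)^beta = 0.8431^1.85 = 0.7293
R(t) = exp(-0.7293)
R(t) = 0.4822

0.4822


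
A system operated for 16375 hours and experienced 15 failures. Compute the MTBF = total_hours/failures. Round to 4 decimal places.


total_hours = 16375
failures = 15
MTBF = 16375 / 15
MTBF = 1091.6667

1091.6667


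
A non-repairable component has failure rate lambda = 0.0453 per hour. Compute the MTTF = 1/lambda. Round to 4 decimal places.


lambda = 0.0453
MTTF = 1 / 0.0453
MTTF = 22.0751

22.0751


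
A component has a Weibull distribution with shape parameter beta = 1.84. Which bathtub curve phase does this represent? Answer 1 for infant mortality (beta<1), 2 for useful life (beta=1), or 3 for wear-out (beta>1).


beta = 1.84
Compare beta to 1:
beta < 1 => infant mortality (phase 1)
beta = 1 => useful life (phase 2)
beta > 1 => wear-out (phase 3)
Since beta = 1.84, this is wear-out (increasing failure rate)
Phase = 3

3


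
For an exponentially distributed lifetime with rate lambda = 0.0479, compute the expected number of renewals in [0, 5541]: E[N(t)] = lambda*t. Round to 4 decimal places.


lambda = 0.0479
t = 5541
E[N(t)] = lambda * t
E[N(t)] = 0.0479 * 5541
E[N(t)] = 265.4139

265.4139


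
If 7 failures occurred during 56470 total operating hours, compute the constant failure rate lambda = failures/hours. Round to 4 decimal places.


failures = 7
total_hours = 56470
lambda = 7 / 56470
lambda = 0.0001

0.0001


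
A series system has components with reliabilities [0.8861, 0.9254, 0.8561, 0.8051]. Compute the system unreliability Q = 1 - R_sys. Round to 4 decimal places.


Components: [0.8861, 0.9254, 0.8561, 0.8051]
After component 1: product = 0.8861
After component 2: product = 0.82
After component 3: product = 0.702
After component 4: product = 0.5652
R_sys = 0.5652
Q = 1 - 0.5652 = 0.4348

0.4348


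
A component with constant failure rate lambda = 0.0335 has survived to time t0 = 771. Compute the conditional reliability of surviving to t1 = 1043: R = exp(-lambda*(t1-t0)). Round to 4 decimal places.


lambda = 0.0335
t0 = 771, t1 = 1043
t1 - t0 = 272
lambda * (t1-t0) = 0.0335 * 272 = 9.112
R = exp(-9.112)
R = 0.0001

0.0001


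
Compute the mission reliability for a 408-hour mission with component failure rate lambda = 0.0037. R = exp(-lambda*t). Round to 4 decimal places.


lambda = 0.0037
mission_time = 408
lambda * t = 0.0037 * 408 = 1.5096
R = exp(-1.5096)
R = 0.221

0.221


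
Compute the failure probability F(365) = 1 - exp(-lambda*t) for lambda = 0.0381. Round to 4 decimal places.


lambda = 0.0381, t = 365
lambda * t = 13.9065
exp(-13.9065) = 0.0
F(t) = 1 - 0.0
F(t) = 1.0

1.0


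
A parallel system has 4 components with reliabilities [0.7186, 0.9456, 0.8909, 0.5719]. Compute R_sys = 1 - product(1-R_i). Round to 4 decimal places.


Components: [0.7186, 0.9456, 0.8909, 0.5719]
(1 - 0.7186) = 0.2814, running product = 0.2814
(1 - 0.9456) = 0.0544, running product = 0.0153
(1 - 0.8909) = 0.1091, running product = 0.0017
(1 - 0.5719) = 0.4281, running product = 0.0007
Product of (1-R_i) = 0.0007
R_sys = 1 - 0.0007 = 0.9993

0.9993


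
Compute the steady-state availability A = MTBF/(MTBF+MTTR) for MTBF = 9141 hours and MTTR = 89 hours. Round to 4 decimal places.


MTBF = 9141
MTTR = 89
MTBF + MTTR = 9230
A = 9141 / 9230
A = 0.9904

0.9904


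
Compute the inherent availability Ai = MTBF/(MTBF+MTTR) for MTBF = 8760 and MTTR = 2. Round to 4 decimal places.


MTBF = 8760
MTTR = 2
MTBF + MTTR = 8762
Ai = 8760 / 8762
Ai = 0.9998

0.9998


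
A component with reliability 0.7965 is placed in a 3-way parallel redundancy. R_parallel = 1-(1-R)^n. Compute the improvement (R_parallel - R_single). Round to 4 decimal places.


R_single = 0.7965, n = 3
1 - R_single = 0.2035
(1 - R_single)^n = 0.2035^3 = 0.0084
R_parallel = 1 - 0.0084 = 0.9916
Improvement = 0.9916 - 0.7965
Improvement = 0.1951

0.1951


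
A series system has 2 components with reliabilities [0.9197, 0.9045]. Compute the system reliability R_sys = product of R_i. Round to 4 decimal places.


Components: [0.9197, 0.9045]
After component 1 (R=0.9197): product = 0.9197
After component 2 (R=0.9045): product = 0.8319
R_sys = 0.8319

0.8319


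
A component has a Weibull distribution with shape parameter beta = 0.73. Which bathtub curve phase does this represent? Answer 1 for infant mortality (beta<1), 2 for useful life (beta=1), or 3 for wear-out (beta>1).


beta = 0.73
Compare beta to 1:
beta < 1 => infant mortality (phase 1)
beta = 1 => useful life (phase 2)
beta > 1 => wear-out (phase 3)
Since beta = 0.73, this is infant mortality (decreasing failure rate)
Phase = 1

1


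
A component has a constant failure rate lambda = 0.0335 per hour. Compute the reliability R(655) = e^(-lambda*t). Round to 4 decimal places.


lambda = 0.0335
t = 655
lambda * t = 21.9425
R(t) = e^(-21.9425)
R(t) = 0.0

0.0


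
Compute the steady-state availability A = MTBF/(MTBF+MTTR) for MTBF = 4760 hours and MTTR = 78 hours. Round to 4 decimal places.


MTBF = 4760
MTTR = 78
MTBF + MTTR = 4838
A = 4760 / 4838
A = 0.9839

0.9839


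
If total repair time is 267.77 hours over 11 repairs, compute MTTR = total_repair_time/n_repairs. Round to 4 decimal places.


total_repair_time = 267.77
n_repairs = 11
MTTR = 267.77 / 11
MTTR = 24.3427

24.3427


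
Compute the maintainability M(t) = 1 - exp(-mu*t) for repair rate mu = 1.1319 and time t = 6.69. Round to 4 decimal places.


mu = 1.1319, t = 6.69
mu * t = 1.1319 * 6.69 = 7.5724
exp(-7.5724) = 0.0005
M(t) = 1 - 0.0005
M(t) = 0.9995

0.9995


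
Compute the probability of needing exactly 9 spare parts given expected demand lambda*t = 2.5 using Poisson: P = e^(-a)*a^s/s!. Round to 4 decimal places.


a = 2.5, s = 9
e^(-a) = e^(-2.5) = 0.0821
a^s = 2.5^9 = 3814.6973
s! = 362880
P = 0.0821 * 3814.6973 / 362880
P = 0.0009

0.0009


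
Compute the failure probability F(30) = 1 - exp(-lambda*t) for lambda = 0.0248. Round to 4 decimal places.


lambda = 0.0248, t = 30
lambda * t = 0.744
exp(-0.744) = 0.4752
F(t) = 1 - 0.4752
F(t) = 0.5248

0.5248


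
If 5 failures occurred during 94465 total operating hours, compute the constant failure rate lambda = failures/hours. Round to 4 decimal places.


failures = 5
total_hours = 94465
lambda = 5 / 94465
lambda = 0.0001

0.0001


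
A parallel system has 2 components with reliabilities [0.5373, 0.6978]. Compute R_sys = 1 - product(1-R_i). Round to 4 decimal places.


Components: [0.5373, 0.6978]
(1 - 0.5373) = 0.4627, running product = 0.4627
(1 - 0.6978) = 0.3022, running product = 0.1398
Product of (1-R_i) = 0.1398
R_sys = 1 - 0.1398 = 0.8602

0.8602


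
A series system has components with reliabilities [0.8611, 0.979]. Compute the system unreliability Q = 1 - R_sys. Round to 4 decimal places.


Components: [0.8611, 0.979]
After component 1: product = 0.8611
After component 2: product = 0.843
R_sys = 0.843
Q = 1 - 0.843 = 0.157

0.157


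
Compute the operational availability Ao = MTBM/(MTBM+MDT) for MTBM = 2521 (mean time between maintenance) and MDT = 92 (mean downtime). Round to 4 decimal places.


MTBM = 2521
MDT = 92
MTBM + MDT = 2613
Ao = 2521 / 2613
Ao = 0.9648

0.9648


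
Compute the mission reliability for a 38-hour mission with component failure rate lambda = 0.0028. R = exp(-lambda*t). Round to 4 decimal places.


lambda = 0.0028
mission_time = 38
lambda * t = 0.0028 * 38 = 0.1064
R = exp(-0.1064)
R = 0.8991

0.8991


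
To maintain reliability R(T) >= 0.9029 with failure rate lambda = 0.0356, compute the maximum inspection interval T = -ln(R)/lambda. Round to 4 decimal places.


R_target = 0.9029
lambda = 0.0356
-ln(0.9029) = 0.1021
T = 0.1021 / 0.0356
T = 2.8692

2.8692


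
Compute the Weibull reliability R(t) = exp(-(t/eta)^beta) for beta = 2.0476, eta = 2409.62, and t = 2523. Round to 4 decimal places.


beta = 2.0476, eta = 2409.62, t = 2523
t/eta = 2523 / 2409.62 = 1.0471
(t/eta)^beta = 1.0471^2.0476 = 1.0987
R(t) = exp(-1.0987)
R(t) = 0.3333

0.3333


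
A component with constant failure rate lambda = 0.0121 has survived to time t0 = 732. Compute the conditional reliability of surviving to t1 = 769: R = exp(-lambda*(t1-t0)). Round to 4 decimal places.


lambda = 0.0121
t0 = 732, t1 = 769
t1 - t0 = 37
lambda * (t1-t0) = 0.0121 * 37 = 0.4477
R = exp(-0.4477)
R = 0.6391

0.6391


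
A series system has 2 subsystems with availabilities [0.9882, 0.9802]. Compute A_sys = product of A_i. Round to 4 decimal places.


Subsystems: [0.9882, 0.9802]
After subsystem 1 (A=0.9882): product = 0.9882
After subsystem 2 (A=0.9802): product = 0.9686
A_sys = 0.9686

0.9686


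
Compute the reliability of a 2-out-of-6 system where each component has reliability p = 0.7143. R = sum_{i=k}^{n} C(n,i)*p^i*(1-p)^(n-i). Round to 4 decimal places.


k = 2, n = 6, p = 0.7143
i=2: C(6,2)=15 * 0.7143^2 * 0.2857^4 = 0.051
i=3: C(6,3)=20 * 0.7143^3 * 0.2857^3 = 0.17
i=4: C(6,4)=15 * 0.7143^4 * 0.2857^2 = 0.3187
i=5: C(6,5)=6 * 0.7143^5 * 0.2857^1 = 0.3188
i=6: C(6,6)=1 * 0.7143^6 * 0.2857^0 = 0.1328
R = sum of terms = 0.9913

0.9913


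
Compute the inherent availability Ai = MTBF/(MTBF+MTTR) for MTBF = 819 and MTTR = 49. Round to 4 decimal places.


MTBF = 819
MTTR = 49
MTBF + MTTR = 868
Ai = 819 / 868
Ai = 0.9435

0.9435


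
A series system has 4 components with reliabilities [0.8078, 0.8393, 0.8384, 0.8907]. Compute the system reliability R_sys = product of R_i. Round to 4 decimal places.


Components: [0.8078, 0.8393, 0.8384, 0.8907]
After component 1 (R=0.8078): product = 0.8078
After component 2 (R=0.8393): product = 0.678
After component 3 (R=0.8384): product = 0.5684
After component 4 (R=0.8907): product = 0.5063
R_sys = 0.5063

0.5063


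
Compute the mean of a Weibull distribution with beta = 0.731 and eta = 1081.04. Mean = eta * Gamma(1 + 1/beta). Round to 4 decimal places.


beta = 0.731, eta = 1081.04
1/beta = 1.368
1 + 1/beta = 2.368
Gamma(2.368) = 1.2168
Mean = 1081.04 * 1.2168
Mean = 1315.4098

1315.4098


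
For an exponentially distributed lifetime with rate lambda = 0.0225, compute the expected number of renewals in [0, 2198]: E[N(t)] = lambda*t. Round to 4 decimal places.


lambda = 0.0225
t = 2198
E[N(t)] = lambda * t
E[N(t)] = 0.0225 * 2198
E[N(t)] = 49.455

49.455


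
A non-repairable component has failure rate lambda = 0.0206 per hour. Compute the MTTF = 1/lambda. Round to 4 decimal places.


lambda = 0.0206
MTTF = 1 / 0.0206
MTTF = 48.5437

48.5437


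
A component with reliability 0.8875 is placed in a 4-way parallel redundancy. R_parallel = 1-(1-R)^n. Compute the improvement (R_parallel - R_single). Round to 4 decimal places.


R_single = 0.8875, n = 4
1 - R_single = 0.1125
(1 - R_single)^n = 0.1125^4 = 0.0002
R_parallel = 1 - 0.0002 = 0.9998
Improvement = 0.9998 - 0.8875
Improvement = 0.1123

0.1123


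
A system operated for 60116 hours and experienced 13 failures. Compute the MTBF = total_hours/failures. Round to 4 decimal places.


total_hours = 60116
failures = 13
MTBF = 60116 / 13
MTBF = 4624.3077

4624.3077


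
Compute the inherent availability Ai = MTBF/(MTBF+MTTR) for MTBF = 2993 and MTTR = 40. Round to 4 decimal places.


MTBF = 2993
MTTR = 40
MTBF + MTTR = 3033
Ai = 2993 / 3033
Ai = 0.9868

0.9868


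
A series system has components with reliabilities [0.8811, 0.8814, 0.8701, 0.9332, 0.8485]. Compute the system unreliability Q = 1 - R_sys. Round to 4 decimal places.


Components: [0.8811, 0.8814, 0.8701, 0.9332, 0.8485]
After component 1: product = 0.8811
After component 2: product = 0.7766
After component 3: product = 0.6757
After component 4: product = 0.6306
After component 5: product = 0.535
R_sys = 0.535
Q = 1 - 0.535 = 0.465

0.465


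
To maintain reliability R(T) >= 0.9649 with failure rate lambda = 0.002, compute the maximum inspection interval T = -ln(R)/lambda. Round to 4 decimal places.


R_target = 0.9649
lambda = 0.002
-ln(0.9649) = 0.0357
T = 0.0357 / 0.002
T = 17.8654

17.8654


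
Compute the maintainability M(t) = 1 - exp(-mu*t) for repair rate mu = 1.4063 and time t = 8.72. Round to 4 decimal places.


mu = 1.4063, t = 8.72
mu * t = 1.4063 * 8.72 = 12.2629
exp(-12.2629) = 0.0
M(t) = 1 - 0.0
M(t) = 1.0

1.0


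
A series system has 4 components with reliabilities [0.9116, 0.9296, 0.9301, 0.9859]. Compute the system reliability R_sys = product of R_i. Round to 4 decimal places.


Components: [0.9116, 0.9296, 0.9301, 0.9859]
After component 1 (R=0.9116): product = 0.9116
After component 2 (R=0.9296): product = 0.8474
After component 3 (R=0.9301): product = 0.7882
After component 4 (R=0.9859): product = 0.7771
R_sys = 0.7771

0.7771


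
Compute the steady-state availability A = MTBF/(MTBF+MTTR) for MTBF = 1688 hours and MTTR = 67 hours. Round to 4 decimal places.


MTBF = 1688
MTTR = 67
MTBF + MTTR = 1755
A = 1688 / 1755
A = 0.9618

0.9618


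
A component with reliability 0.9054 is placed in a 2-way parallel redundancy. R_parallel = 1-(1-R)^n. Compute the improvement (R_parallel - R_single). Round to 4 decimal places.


R_single = 0.9054, n = 2
1 - R_single = 0.0946
(1 - R_single)^n = 0.0946^2 = 0.0089
R_parallel = 1 - 0.0089 = 0.9911
Improvement = 0.9911 - 0.9054
Improvement = 0.0857

0.0857


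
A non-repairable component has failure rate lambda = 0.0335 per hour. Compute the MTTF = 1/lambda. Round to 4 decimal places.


lambda = 0.0335
MTTF = 1 / 0.0335
MTTF = 29.8507

29.8507


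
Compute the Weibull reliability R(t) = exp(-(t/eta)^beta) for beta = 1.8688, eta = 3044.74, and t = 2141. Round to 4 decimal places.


beta = 1.8688, eta = 3044.74, t = 2141
t/eta = 2141 / 3044.74 = 0.7032
(t/eta)^beta = 0.7032^1.8688 = 0.5178
R(t) = exp(-0.5178)
R(t) = 0.5958

0.5958


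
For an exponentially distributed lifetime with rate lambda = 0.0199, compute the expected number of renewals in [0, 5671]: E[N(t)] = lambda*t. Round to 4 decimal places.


lambda = 0.0199
t = 5671
E[N(t)] = lambda * t
E[N(t)] = 0.0199 * 5671
E[N(t)] = 112.8529

112.8529


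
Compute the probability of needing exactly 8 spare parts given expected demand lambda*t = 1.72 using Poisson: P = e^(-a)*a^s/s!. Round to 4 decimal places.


a = 1.72, s = 8
e^(-a) = e^(-1.72) = 0.1791
a^s = 1.72^8 = 76.5998
s! = 40320
P = 0.1791 * 76.5998 / 40320
P = 0.0003

0.0003


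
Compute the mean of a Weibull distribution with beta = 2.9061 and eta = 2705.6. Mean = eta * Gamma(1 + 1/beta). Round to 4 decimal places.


beta = 2.9061, eta = 2705.6
1/beta = 0.3441
1 + 1/beta = 1.3441
Gamma(1.3441) = 0.8918
Mean = 2705.6 * 0.8918
Mean = 2412.7648

2412.7648


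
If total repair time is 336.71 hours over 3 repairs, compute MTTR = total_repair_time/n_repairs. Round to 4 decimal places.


total_repair_time = 336.71
n_repairs = 3
MTTR = 336.71 / 3
MTTR = 112.2367

112.2367


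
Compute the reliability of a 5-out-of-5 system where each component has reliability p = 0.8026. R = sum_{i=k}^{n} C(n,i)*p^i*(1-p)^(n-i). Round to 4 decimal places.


k = 5, n = 5, p = 0.8026
i=5: C(5,5)=1 * 0.8026^5 * 0.1974^0 = 0.333
R = sum of terms = 0.333

0.333


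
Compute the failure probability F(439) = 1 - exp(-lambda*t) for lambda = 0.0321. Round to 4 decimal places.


lambda = 0.0321, t = 439
lambda * t = 14.0919
exp(-14.0919) = 0.0
F(t) = 1 - 0.0
F(t) = 1.0

1.0


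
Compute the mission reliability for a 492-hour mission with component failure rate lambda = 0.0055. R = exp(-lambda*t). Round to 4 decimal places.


lambda = 0.0055
mission_time = 492
lambda * t = 0.0055 * 492 = 2.706
R = exp(-2.706)
R = 0.0668

0.0668


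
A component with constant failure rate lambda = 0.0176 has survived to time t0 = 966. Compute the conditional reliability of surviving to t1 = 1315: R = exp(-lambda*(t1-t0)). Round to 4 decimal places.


lambda = 0.0176
t0 = 966, t1 = 1315
t1 - t0 = 349
lambda * (t1-t0) = 0.0176 * 349 = 6.1424
R = exp(-6.1424)
R = 0.0021

0.0021


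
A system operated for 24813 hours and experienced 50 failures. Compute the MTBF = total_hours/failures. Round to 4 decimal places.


total_hours = 24813
failures = 50
MTBF = 24813 / 50
MTBF = 496.26

496.26


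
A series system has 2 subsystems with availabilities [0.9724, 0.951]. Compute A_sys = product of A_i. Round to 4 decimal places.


Subsystems: [0.9724, 0.951]
After subsystem 1 (A=0.9724): product = 0.9724
After subsystem 2 (A=0.951): product = 0.9248
A_sys = 0.9248

0.9248


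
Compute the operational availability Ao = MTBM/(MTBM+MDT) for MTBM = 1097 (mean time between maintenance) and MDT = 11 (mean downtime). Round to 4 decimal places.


MTBM = 1097
MDT = 11
MTBM + MDT = 1108
Ao = 1097 / 1108
Ao = 0.9901

0.9901


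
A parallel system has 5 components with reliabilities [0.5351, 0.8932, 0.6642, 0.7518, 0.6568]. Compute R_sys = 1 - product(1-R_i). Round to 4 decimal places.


Components: [0.5351, 0.8932, 0.6642, 0.7518, 0.6568]
(1 - 0.5351) = 0.4649, running product = 0.4649
(1 - 0.8932) = 0.1068, running product = 0.0497
(1 - 0.6642) = 0.3358, running product = 0.0167
(1 - 0.7518) = 0.2482, running product = 0.0041
(1 - 0.6568) = 0.3432, running product = 0.0014
Product of (1-R_i) = 0.0014
R_sys = 1 - 0.0014 = 0.9986

0.9986


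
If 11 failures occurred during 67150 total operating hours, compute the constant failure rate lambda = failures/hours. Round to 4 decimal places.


failures = 11
total_hours = 67150
lambda = 11 / 67150
lambda = 0.0002

0.0002


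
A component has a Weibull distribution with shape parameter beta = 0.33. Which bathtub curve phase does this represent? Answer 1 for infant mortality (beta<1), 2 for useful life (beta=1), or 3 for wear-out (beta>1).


beta = 0.33
Compare beta to 1:
beta < 1 => infant mortality (phase 1)
beta = 1 => useful life (phase 2)
beta > 1 => wear-out (phase 3)
Since beta = 0.33, this is infant mortality (decreasing failure rate)
Phase = 1

1


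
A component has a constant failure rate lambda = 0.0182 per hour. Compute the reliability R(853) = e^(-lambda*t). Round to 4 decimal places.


lambda = 0.0182
t = 853
lambda * t = 15.5246
R(t) = e^(-15.5246)
R(t) = 0.0

0.0


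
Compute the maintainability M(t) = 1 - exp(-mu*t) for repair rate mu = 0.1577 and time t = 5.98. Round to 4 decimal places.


mu = 0.1577, t = 5.98
mu * t = 0.1577 * 5.98 = 0.943
exp(-0.943) = 0.3894
M(t) = 1 - 0.3894
M(t) = 0.6106

0.6106


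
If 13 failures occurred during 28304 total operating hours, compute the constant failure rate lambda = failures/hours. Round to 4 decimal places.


failures = 13
total_hours = 28304
lambda = 13 / 28304
lambda = 0.0005

0.0005


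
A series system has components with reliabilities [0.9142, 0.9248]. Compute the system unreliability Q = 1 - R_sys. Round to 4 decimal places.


Components: [0.9142, 0.9248]
After component 1: product = 0.9142
After component 2: product = 0.8455
R_sys = 0.8455
Q = 1 - 0.8455 = 0.1545

0.1545


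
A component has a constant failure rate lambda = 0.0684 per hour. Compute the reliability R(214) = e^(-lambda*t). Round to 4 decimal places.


lambda = 0.0684
t = 214
lambda * t = 14.6376
R(t) = e^(-14.6376)
R(t) = 0.0

0.0


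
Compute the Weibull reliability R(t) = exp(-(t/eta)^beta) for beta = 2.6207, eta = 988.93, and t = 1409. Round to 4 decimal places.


beta = 2.6207, eta = 988.93, t = 1409
t/eta = 1409 / 988.93 = 1.4248
(t/eta)^beta = 1.4248^2.6207 = 2.5288
R(t) = exp(-2.5288)
R(t) = 0.0798

0.0798


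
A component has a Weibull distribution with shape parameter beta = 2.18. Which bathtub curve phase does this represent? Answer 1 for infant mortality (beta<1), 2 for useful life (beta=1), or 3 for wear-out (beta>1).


beta = 2.18
Compare beta to 1:
beta < 1 => infant mortality (phase 1)
beta = 1 => useful life (phase 2)
beta > 1 => wear-out (phase 3)
Since beta = 2.18, this is wear-out (increasing failure rate)
Phase = 3

3


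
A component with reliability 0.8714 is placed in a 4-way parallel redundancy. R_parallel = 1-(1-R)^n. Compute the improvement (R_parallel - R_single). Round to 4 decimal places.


R_single = 0.8714, n = 4
1 - R_single = 0.1286
(1 - R_single)^n = 0.1286^4 = 0.0003
R_parallel = 1 - 0.0003 = 0.9997
Improvement = 0.9997 - 0.8714
Improvement = 0.1283

0.1283


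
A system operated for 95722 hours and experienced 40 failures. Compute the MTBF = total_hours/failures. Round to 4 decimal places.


total_hours = 95722
failures = 40
MTBF = 95722 / 40
MTBF = 2393.05

2393.05


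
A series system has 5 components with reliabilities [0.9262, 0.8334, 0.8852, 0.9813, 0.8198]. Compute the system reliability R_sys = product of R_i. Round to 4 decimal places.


Components: [0.9262, 0.8334, 0.8852, 0.9813, 0.8198]
After component 1 (R=0.9262): product = 0.9262
After component 2 (R=0.8334): product = 0.7719
After component 3 (R=0.8852): product = 0.6833
After component 4 (R=0.9813): product = 0.6705
After component 5 (R=0.8198): product = 0.5497
R_sys = 0.5497

0.5497


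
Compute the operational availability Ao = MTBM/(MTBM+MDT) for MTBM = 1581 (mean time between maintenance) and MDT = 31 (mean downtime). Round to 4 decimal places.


MTBM = 1581
MDT = 31
MTBM + MDT = 1612
Ao = 1581 / 1612
Ao = 0.9808

0.9808


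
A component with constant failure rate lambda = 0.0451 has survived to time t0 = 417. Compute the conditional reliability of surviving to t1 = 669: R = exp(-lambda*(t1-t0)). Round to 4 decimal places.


lambda = 0.0451
t0 = 417, t1 = 669
t1 - t0 = 252
lambda * (t1-t0) = 0.0451 * 252 = 11.3652
R = exp(-11.3652)
R = 0.0

0.0


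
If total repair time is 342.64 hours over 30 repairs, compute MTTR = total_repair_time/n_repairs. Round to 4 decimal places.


total_repair_time = 342.64
n_repairs = 30
MTTR = 342.64 / 30
MTTR = 11.4213

11.4213


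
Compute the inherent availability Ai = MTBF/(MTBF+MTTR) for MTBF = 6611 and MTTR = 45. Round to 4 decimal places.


MTBF = 6611
MTTR = 45
MTBF + MTTR = 6656
Ai = 6611 / 6656
Ai = 0.9932

0.9932


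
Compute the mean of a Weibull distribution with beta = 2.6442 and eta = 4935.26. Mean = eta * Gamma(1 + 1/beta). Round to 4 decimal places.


beta = 2.6442, eta = 4935.26
1/beta = 0.3782
1 + 1/beta = 1.3782
Gamma(1.3782) = 0.8887
Mean = 4935.26 * 0.8887
Mean = 4385.8224

4385.8224


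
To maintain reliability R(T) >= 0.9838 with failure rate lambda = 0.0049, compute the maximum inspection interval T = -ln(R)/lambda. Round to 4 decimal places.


R_target = 0.9838
lambda = 0.0049
-ln(0.9838) = 0.0163
T = 0.0163 / 0.0049
T = 3.3332

3.3332


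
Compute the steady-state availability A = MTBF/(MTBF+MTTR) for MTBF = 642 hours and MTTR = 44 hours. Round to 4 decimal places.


MTBF = 642
MTTR = 44
MTBF + MTTR = 686
A = 642 / 686
A = 0.9359

0.9359


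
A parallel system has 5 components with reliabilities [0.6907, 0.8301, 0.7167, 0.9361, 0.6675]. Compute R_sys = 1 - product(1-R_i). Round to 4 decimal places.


Components: [0.6907, 0.8301, 0.7167, 0.9361, 0.6675]
(1 - 0.6907) = 0.3093, running product = 0.3093
(1 - 0.8301) = 0.1699, running product = 0.0526
(1 - 0.7167) = 0.2833, running product = 0.0149
(1 - 0.9361) = 0.0639, running product = 0.001
(1 - 0.6675) = 0.3325, running product = 0.0003
Product of (1-R_i) = 0.0003
R_sys = 1 - 0.0003 = 0.9997

0.9997


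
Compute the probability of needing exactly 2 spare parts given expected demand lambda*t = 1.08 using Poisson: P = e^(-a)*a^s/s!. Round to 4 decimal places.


a = 1.08, s = 2
e^(-a) = e^(-1.08) = 0.3396
a^s = 1.08^2 = 1.1664
s! = 2
P = 0.3396 * 1.1664 / 2
P = 0.1981

0.1981


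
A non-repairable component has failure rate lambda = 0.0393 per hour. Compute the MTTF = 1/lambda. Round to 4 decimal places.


lambda = 0.0393
MTTF = 1 / 0.0393
MTTF = 25.4453

25.4453


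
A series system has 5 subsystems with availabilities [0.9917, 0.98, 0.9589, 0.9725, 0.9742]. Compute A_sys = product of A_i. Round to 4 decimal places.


Subsystems: [0.9917, 0.98, 0.9589, 0.9725, 0.9742]
After subsystem 1 (A=0.9917): product = 0.9917
After subsystem 2 (A=0.98): product = 0.9719
After subsystem 3 (A=0.9589): product = 0.9319
After subsystem 4 (A=0.9725): product = 0.9063
After subsystem 5 (A=0.9742): product = 0.8829
A_sys = 0.8829

0.8829


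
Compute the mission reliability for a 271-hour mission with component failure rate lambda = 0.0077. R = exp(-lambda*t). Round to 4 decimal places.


lambda = 0.0077
mission_time = 271
lambda * t = 0.0077 * 271 = 2.0867
R = exp(-2.0867)
R = 0.1241

0.1241


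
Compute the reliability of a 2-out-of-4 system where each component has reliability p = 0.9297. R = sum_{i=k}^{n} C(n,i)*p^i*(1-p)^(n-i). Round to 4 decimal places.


k = 2, n = 4, p = 0.9297
i=2: C(4,2)=6 * 0.9297^2 * 0.0703^2 = 0.0256
i=3: C(4,3)=4 * 0.9297^3 * 0.0703^1 = 0.226
i=4: C(4,4)=1 * 0.9297^4 * 0.0703^0 = 0.7471
R = sum of terms = 0.9987

0.9987


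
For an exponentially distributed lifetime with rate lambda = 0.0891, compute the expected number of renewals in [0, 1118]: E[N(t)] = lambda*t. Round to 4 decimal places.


lambda = 0.0891
t = 1118
E[N(t)] = lambda * t
E[N(t)] = 0.0891 * 1118
E[N(t)] = 99.6138

99.6138


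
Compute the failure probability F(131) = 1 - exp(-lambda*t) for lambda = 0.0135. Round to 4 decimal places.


lambda = 0.0135, t = 131
lambda * t = 1.7685
exp(-1.7685) = 0.1706
F(t) = 1 - 0.1706
F(t) = 0.8294

0.8294


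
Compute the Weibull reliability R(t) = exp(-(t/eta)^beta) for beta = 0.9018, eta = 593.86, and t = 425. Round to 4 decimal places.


beta = 0.9018, eta = 593.86, t = 425
t/eta = 425 / 593.86 = 0.7157
(t/eta)^beta = 0.7157^0.9018 = 0.7396
R(t) = exp(-0.7396)
R(t) = 0.4773

0.4773


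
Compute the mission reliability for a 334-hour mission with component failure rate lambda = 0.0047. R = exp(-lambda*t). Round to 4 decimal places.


lambda = 0.0047
mission_time = 334
lambda * t = 0.0047 * 334 = 1.5698
R = exp(-1.5698)
R = 0.2081

0.2081


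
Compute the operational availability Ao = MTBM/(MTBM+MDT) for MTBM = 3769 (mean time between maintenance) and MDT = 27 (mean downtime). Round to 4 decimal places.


MTBM = 3769
MDT = 27
MTBM + MDT = 3796
Ao = 3769 / 3796
Ao = 0.9929

0.9929


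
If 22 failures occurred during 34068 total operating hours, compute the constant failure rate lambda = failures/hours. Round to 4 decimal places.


failures = 22
total_hours = 34068
lambda = 22 / 34068
lambda = 0.0006

0.0006


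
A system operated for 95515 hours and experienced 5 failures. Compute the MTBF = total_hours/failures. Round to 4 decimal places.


total_hours = 95515
failures = 5
MTBF = 95515 / 5
MTBF = 19103.0

19103.0


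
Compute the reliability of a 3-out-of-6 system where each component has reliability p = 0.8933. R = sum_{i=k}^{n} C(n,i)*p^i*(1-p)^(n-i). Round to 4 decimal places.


k = 3, n = 6, p = 0.8933
i=3: C(6,3)=20 * 0.8933^3 * 0.1067^3 = 0.0173
i=4: C(6,4)=15 * 0.8933^4 * 0.1067^2 = 0.1087
i=5: C(6,5)=6 * 0.8933^5 * 0.1067^1 = 0.3642
i=6: C(6,6)=1 * 0.8933^6 * 0.1067^0 = 0.5081
R = sum of terms = 0.9984

0.9984


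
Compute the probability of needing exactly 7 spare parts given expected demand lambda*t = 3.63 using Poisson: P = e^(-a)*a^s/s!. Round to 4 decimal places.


a = 3.63, s = 7
e^(-a) = e^(-3.63) = 0.0265
a^s = 3.63^7 = 8305.1289
s! = 5040
P = 0.0265 * 8305.1289 / 5040
P = 0.0437

0.0437


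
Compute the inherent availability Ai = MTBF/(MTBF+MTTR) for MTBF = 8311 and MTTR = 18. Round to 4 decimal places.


MTBF = 8311
MTTR = 18
MTBF + MTTR = 8329
Ai = 8311 / 8329
Ai = 0.9978

0.9978


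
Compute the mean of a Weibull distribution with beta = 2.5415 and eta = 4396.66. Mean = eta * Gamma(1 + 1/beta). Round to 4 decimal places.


beta = 2.5415, eta = 4396.66
1/beta = 0.3935
1 + 1/beta = 1.3935
Gamma(1.3935) = 0.8876
Mean = 4396.66 * 0.8876
Mean = 3902.6472

3902.6472


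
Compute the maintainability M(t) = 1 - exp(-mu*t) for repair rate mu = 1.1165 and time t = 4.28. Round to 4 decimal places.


mu = 1.1165, t = 4.28
mu * t = 1.1165 * 4.28 = 4.7786
exp(-4.7786) = 0.0084
M(t) = 1 - 0.0084
M(t) = 0.9916

0.9916


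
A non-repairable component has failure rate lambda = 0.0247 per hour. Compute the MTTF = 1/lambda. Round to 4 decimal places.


lambda = 0.0247
MTTF = 1 / 0.0247
MTTF = 40.4858

40.4858


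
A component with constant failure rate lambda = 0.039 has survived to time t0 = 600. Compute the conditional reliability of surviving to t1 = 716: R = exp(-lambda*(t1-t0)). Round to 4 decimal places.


lambda = 0.039
t0 = 600, t1 = 716
t1 - t0 = 116
lambda * (t1-t0) = 0.039 * 116 = 4.524
R = exp(-4.524)
R = 0.0108

0.0108


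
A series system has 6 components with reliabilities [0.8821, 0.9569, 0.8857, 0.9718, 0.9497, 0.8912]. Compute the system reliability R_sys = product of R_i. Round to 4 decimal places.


Components: [0.8821, 0.9569, 0.8857, 0.9718, 0.9497, 0.8912]
After component 1 (R=0.8821): product = 0.8821
After component 2 (R=0.9569): product = 0.8441
After component 3 (R=0.8857): product = 0.7476
After component 4 (R=0.9718): product = 0.7265
After component 5 (R=0.9497): product = 0.69
After component 6 (R=0.8912): product = 0.6149
R_sys = 0.6149

0.6149
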